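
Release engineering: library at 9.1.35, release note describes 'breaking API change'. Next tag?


Current: 9.1.35
Change category: 'breaking API change' → major bump
SemVer rule: major bump → increment MAJOR, reset MINOR and PATCH to 0
New: 10.0.0

10.0.0


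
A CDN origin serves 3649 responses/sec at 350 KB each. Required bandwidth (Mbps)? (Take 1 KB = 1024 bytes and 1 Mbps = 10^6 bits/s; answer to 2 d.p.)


Formula: Mbps = payload_bytes * RPS * 8 / 1e6
Payload per request = 350 KB = 350 * 1024 = 358400 bytes
Total bytes/sec = 358400 * 3649 = 1307801600
Total bits/sec = 1307801600 * 8 = 10462412800
Mbps = 10462412800 / 1e6 = 10462.41

10462.41 Mbps


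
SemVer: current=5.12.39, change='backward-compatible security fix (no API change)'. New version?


Current: 5.12.39
Change category: 'backward-compatible security fix (no API change)' → patch bump
SemVer rule: patch bump → increment PATCH (MAJOR and MINOR unchanged)
New: 5.12.40

5.12.40


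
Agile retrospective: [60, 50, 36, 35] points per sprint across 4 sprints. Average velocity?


Formula: Avg velocity = Total points / Number of sprints
Points: [60, 50, 36, 35]
Sum = 60 + 50 + 36 + 35 = 181
Avg velocity = 181 / 4 = 45.25 points/sprint

45.25 points/sprint


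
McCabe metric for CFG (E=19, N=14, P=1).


Formula: V(G) = E - N + 2P
V(G) = 19 - 14 + 2*1
V(G) = 5 + 2
V(G) = 7

7


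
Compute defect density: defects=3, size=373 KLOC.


Defect density = defects / KLOC
Defect density = 3 / 373
Defect density = 0.008 defects/KLOC

0.008 defects/KLOC


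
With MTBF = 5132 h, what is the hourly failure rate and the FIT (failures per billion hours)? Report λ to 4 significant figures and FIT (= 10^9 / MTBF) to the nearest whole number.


Formula: λ = 1 / MTBF; FIT = λ × 1e9 = 1e9 / MTBF
λ = 1 / 5132 ≈ 1.949e-04 failures/hour
FIT = 1e9 / 5132 ≈ 194856 failures per 1e9 hours (nearest whole number)

λ = 1.949e-04 /h, FIT = 194856


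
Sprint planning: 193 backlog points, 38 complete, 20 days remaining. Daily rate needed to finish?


Formula: Required rate = Remaining points / Days left
Remaining = 193 - 38 = 155 points
Required rate = 155 / 20 = 7.75 points/day

7.75 points/day


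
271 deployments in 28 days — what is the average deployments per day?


Formula: deployments per day = releases / days
= 271 / 28
= 9.679 deploys/day
(equivalently, 67.75 deploys/week)

9.679 deploys/day


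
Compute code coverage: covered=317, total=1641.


Coverage = covered / total * 100
Coverage = 317 / 1641 * 100
Coverage = 19.32%

19.32%


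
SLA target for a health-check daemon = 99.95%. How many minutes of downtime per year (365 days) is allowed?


Formula: allowed downtime = period * (100 - SLA) / 100
Period (year (365 days)) = 525600 minutes
Unavailability fraction = (100 - 99.95) / 100
Allowed downtime = 525600 * (100 - 99.95) / 100
Allowed downtime = 262.8 minutes

262.8 minutes


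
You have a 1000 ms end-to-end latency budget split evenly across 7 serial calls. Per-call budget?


Formula: per_stage = total_budget / stages
per_stage = 1000 / 7
per_stage = 142.86 ms

142.86 ms


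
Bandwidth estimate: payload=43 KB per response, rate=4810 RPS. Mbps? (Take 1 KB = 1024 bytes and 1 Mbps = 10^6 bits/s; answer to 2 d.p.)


Formula: Mbps = payload_bytes * RPS * 8 / 1e6
Payload per request = 43 KB = 43 * 1024 = 44032 bytes
Total bytes/sec = 44032 * 4810 = 211793920
Total bits/sec = 211793920 * 8 = 1694351360
Mbps = 1694351360 / 1e6 = 1694.35

1694.35 Mbps


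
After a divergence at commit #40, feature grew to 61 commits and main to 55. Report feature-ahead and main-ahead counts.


Common ancestor: commit #40
feature commits after divergence: 61 - 40 = 21
main commits after divergence: 55 - 40 = 15
feature is 21 commits ahead of main
main is 15 commits ahead of feature

feature ahead: 21, main ahead: 15


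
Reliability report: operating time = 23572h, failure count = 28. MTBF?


Formula: MTBF = Total operating time / Number of failures
MTBF = 23572 / 28
MTBF = 841.86 hours

841.86 hours


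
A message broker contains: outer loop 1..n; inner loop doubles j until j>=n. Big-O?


Reasoning: linear outer times logarithmic inner
Complexity: O(n log n)

O(n log n)


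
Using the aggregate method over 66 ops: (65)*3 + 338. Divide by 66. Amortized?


Formula: Amortized cost = Total cost / Operations
Total cost = (65 * 3) + (1 * 338)
Total cost = 195 + 338 = 533
Amortized = 533 / 66 = 8.0758

8.0758


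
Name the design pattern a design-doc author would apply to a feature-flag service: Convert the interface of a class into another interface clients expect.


This matches the Adapter pattern

Adapter


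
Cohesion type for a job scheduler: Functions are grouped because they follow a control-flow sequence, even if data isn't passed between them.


Reasoning: Grouped by order of execution within a routine, not by data flow
Type: Procedural cohesion

Procedural cohesion


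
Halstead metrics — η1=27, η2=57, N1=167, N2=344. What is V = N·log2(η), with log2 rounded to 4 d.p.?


Formula: V = N * log2(η), where N = N1 + N2 and η = η1 + η2
η = 27 + 57 = 84
N = 167 + 344 = 511
log2(84) ≈ 6.3923
V = 511 * 6.3923 = 3266.47

3266.47


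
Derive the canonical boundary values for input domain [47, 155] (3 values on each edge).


Range: [47, 155]
Boundaries: just below min, min, min+1, max-1, max, just above max
Values: [46, 47, 48, 154, 155, 156]

[46, 47, 48, 154, 155, 156]


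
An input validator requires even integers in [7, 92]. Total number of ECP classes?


Constraint: even integers in [7, 92]
Class 1: x < 7 — out-of-range invalid
Class 2: x in [7,92] but odd — wrong type invalid
Class 3: x in [7,92] and even — valid
Class 4: x > 92 — out-of-range invalid
Total equivalence classes: 4

4 equivalence classes


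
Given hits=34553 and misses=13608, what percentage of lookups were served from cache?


Formula: hit rate = hits / (hits + misses) * 100
hit rate = 34553 / (34553 + 13608) * 100
hit rate = 34553 / 48161 * 100
hit rate = 71.74%

71.74%


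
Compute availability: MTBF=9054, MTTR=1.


Availability = MTBF / (MTBF + MTTR)
Availability = 9054 / (9054 + 1)
Availability = 9054 / 9055
Availability = 99.989%

99.989%


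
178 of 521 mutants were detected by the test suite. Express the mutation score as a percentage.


Mutation score = killed / total * 100
Mutation score = 178 / 521 * 100
Mutation score = 34.17%

34.17%


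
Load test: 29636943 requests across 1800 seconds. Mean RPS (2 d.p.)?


Formula: throughput = requests / seconds
throughput = 29636943 / 1800
throughput = 16464.97 requests/second

16464.97 requests/second


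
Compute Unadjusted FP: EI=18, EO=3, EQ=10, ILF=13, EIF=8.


UFP = EI*4 + EO*5 + EQ*4 + ILF*10 + EIF*7
UFP = 18*4 + 3*5 + 10*4 + 13*10 + 8*7
UFP = 72 + 15 + 40 + 130 + 56
UFP = 313

313


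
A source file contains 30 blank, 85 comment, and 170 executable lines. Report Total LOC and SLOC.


Total LOC = blank + comment + code
Total LOC = 30 + 85 + 170 = 285
SLOC (source only) = code = 170

Total LOC: 285, SLOC: 170


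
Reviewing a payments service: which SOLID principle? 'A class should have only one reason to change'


This describes the Single Responsibility Principle (SRP)

Single Responsibility Principle (SRP)


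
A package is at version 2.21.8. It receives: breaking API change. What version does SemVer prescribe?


Current: 2.21.8
Change category: 'breaking API change' → major bump
SemVer rule: major bump → increment MAJOR, reset MINOR and PATCH to 0
New: 3.0.0

3.0.0


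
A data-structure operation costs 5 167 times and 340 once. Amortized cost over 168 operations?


Formula: Amortized cost = Total cost / Operations
Total cost = (167 * 5) + (1 * 340)
Total cost = 835 + 340 = 1175
Amortized = 1175 / 168 = 6.994

6.994


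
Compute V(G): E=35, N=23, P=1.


Formula: V(G) = E - N + 2P
V(G) = 35 - 23 + 2*1
V(G) = 12 + 2
V(G) = 14

14


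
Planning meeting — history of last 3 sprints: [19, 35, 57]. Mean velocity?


Formula: Avg velocity = Total points / Number of sprints
Points: [19, 35, 57]
Sum = 19 + 35 + 57 = 111
Avg velocity = 111 / 3 = 37.0 points/sprint

37.0 points/sprint


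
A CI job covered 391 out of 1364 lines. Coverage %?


Coverage = covered / total * 100
Coverage = 391 / 1364 * 100
Coverage = 28.67%

28.67%


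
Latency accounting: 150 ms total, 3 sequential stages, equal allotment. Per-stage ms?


Formula: per_stage = total_budget / stages
per_stage = 150 / 3
per_stage = 50.0 ms

50.0 ms


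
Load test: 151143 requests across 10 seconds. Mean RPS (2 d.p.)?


Formula: throughput = requests / seconds
throughput = 151143 / 10
throughput = 15114.3 requests/second

15114.3 requests/second


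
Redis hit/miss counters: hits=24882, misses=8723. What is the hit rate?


Formula: hit rate = hits / (hits + misses) * 100
hit rate = 24882 / (24882 + 8723) * 100
hit rate = 24882 / 33605 * 100
hit rate = 74.04%

74.04%


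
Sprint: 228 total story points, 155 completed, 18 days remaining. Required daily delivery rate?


Formula: Required rate = Remaining points / Days left
Remaining = 228 - 155 = 73 points
Required rate = 73 / 18 = 4.06 points/day

4.06 points/day


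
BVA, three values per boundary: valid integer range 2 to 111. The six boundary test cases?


Range: [2, 111]
Boundaries: just below min, min, min+1, max-1, max, just above max
Values: [1, 2, 3, 110, 111, 112]

[1, 2, 3, 110, 111, 112]


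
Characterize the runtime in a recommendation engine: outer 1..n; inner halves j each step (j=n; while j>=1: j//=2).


Reasoning: n times log n
Complexity: O(n log n)

O(n log n)


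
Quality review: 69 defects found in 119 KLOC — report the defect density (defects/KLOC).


Defect density = defects / KLOC
Defect density = 69 / 119
Defect density = 0.58 defects/KLOC

0.58 defects/KLOC


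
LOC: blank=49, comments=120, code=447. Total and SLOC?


Total LOC = blank + comment + code
Total LOC = 49 + 120 + 447 = 616
SLOC (source only) = code = 447

Total LOC: 616, SLOC: 447


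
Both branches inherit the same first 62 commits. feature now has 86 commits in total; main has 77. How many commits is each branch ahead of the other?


Common ancestor: commit #62
feature commits after divergence: 86 - 62 = 24
main commits after divergence: 77 - 62 = 15
feature is 24 commits ahead of main
main is 15 commits ahead of feature

feature ahead: 24, main ahead: 15


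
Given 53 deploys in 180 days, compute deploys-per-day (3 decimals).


Formula: deployments per day = releases / days
= 53 / 180
= 0.294 deploys/day
(equivalently, 2.06 deploys/week)

0.294 deploys/day


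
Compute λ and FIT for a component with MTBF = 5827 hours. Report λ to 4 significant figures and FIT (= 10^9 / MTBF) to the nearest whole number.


Formula: λ = 1 / MTBF; FIT = λ × 1e9 = 1e9 / MTBF
λ = 1 / 5827 ≈ 1.716e-04 failures/hour
FIT = 1e9 / 5827 ≈ 171615 failures per 1e9 hours (nearest whole number)

λ = 1.716e-04 /h, FIT = 171615


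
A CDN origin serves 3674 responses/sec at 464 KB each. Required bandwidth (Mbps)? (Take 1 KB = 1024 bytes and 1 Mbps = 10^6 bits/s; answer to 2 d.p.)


Formula: Mbps = payload_bytes * RPS * 8 / 1e6
Payload per request = 464 KB = 464 * 1024 = 475136 bytes
Total bytes/sec = 475136 * 3674 = 1745649664
Total bits/sec = 1745649664 * 8 = 13965197312
Mbps = 13965197312 / 1e6 = 13965.2

13965.2 Mbps


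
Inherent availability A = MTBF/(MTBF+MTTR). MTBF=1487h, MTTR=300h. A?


Availability = MTBF / (MTBF + MTTR)
Availability = 1487 / (1487 + 300)
Availability = 1487 / 1787
Availability = 83.2121%

83.2121%


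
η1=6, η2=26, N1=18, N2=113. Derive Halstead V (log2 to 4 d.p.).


Formula: V = N * log2(η), where N = N1 + N2 and η = η1 + η2
η = 6 + 26 = 32
N = 18 + 113 = 131
log2(32) ≈ 5.0000
V = 131 * 5.0000 = 655.00

655.00


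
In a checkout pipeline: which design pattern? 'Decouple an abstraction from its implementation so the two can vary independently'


This matches the Bridge pattern

Bridge


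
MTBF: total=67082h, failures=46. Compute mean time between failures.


Formula: MTBF = Total operating time / Number of failures
MTBF = 67082 / 46
MTBF = 1458.3 hours

1458.3 hours


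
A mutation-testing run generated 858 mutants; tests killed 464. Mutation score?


Mutation score = killed / total * 100
Mutation score = 464 / 858 * 100
Mutation score = 54.08%

54.08%


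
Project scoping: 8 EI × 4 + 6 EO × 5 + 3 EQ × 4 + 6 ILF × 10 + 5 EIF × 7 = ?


UFP = EI*4 + EO*5 + EQ*4 + ILF*10 + EIF*7
UFP = 8*4 + 6*5 + 3*4 + 6*10 + 5*7
UFP = 32 + 30 + 12 + 60 + 35
UFP = 169

169


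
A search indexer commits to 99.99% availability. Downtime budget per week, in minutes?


Formula: allowed downtime = period * (100 - SLA) / 100
Period (week) = 10080 minutes
Unavailability fraction = (100 - 99.99) / 100
Allowed downtime = 10080 * (100 - 99.99) / 100
Allowed downtime = 1.008 minutes

1.008 minutes


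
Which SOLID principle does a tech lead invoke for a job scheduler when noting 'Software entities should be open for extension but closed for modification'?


This describes the Open/Closed Principle (OCP)

Open/Closed Principle (OCP)


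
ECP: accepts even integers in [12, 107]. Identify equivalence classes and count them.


Constraint: even integers in [12, 107]
Class 1: x < 12 — out-of-range invalid
Class 2: x in [12,107] but odd — wrong type invalid
Class 3: x in [12,107] and even — valid
Class 4: x > 107 — out-of-range invalid
Total equivalence classes: 4

4 equivalence classes


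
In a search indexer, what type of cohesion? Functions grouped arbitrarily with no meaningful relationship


Reasoning: Worst: random grouping
Type: Coincidental cohesion

Coincidental cohesion


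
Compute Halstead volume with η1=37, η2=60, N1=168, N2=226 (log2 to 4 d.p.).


Formula: V = N * log2(η), where N = N1 + N2 and η = η1 + η2
η = 37 + 60 = 97
N = 168 + 226 = 394
log2(97) ≈ 6.5999
V = 394 * 6.5999 = 2600.36

2600.36


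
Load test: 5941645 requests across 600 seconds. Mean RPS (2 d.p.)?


Formula: throughput = requests / seconds
throughput = 5941645 / 600
throughput = 9902.74 requests/second

9902.74 requests/second


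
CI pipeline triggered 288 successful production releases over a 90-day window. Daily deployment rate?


Formula: deployments per day = releases / days
= 288 / 90
= 3.2 deploys/day
(equivalently, 22.4 deploys/week)

3.2 deploys/day


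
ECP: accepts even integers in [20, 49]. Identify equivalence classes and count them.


Constraint: even integers in [20, 49]
Class 1: x < 20 — out-of-range invalid
Class 2: x in [20,49] but odd — wrong type invalid
Class 3: x in [20,49] and even — valid
Class 4: x > 49 — out-of-range invalid
Total equivalence classes: 4

4 equivalence classes


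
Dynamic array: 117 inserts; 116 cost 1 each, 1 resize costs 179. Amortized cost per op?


Formula: Amortized cost = Total cost / Operations
Total cost = (116 * 1) + (1 * 179)
Total cost = 116 + 179 = 295
Amortized = 295 / 117 = 2.5214

2.5214


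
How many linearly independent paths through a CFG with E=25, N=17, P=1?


Formula: V(G) = E - N + 2P
V(G) = 25 - 17 + 2*1
V(G) = 8 + 2
V(G) = 10

10


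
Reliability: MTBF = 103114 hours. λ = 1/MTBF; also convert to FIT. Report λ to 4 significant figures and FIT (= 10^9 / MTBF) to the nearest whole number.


Formula: λ = 1 / MTBF; FIT = λ × 1e9 = 1e9 / MTBF
λ = 1 / 103114 ≈ 9.698e-06 failures/hour
FIT = 1e9 / 103114 ≈ 9698 failures per 1e9 hours (nearest whole number)

λ = 9.698e-06 /h, FIT = 9698


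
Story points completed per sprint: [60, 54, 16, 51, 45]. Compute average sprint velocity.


Formula: Avg velocity = Total points / Number of sprints
Points: [60, 54, 16, 51, 45]
Sum = 60 + 54 + 16 + 51 + 45 = 226
Avg velocity = 226 / 5 = 45.2 points/sprint

45.2 points/sprint


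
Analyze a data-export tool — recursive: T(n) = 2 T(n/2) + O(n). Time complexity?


Reasoning: master theorem case 2 (merge-sort recurrence)
Complexity: O(n log n)

O(n log n)


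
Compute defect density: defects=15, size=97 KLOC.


Defect density = defects / KLOC
Defect density = 15 / 97
Defect density = 0.155 defects/KLOC

0.155 defects/KLOC


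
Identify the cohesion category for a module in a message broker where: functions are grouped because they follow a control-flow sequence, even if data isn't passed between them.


Reasoning: Grouped by order of execution within a routine, not by data flow
Type: Procedural cohesion

Procedural cohesion


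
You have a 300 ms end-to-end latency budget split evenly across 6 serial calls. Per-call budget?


Formula: per_stage = total_budget / stages
per_stage = 300 / 6
per_stage = 50.0 ms

50.0 ms


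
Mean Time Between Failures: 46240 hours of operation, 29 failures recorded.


Formula: MTBF = Total operating time / Number of failures
MTBF = 46240 / 29
MTBF = 1594.48 hours

1594.48 hours


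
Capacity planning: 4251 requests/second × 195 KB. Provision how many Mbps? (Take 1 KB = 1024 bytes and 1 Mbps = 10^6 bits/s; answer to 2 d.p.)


Formula: Mbps = payload_bytes * RPS * 8 / 1e6
Payload per request = 195 KB = 195 * 1024 = 199680 bytes
Total bytes/sec = 199680 * 4251 = 848839680
Total bits/sec = 848839680 * 8 = 6790717440
Mbps = 6790717440 / 1e6 = 6790.72

6790.72 Mbps


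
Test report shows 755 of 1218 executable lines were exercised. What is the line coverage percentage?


Coverage = covered / total * 100
Coverage = 755 / 1218 * 100
Coverage = 61.99%

61.99%


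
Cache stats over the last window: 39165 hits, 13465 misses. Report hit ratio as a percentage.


Formula: hit rate = hits / (hits + misses) * 100
hit rate = 39165 / (39165 + 13465) * 100
hit rate = 39165 / 52630 * 100
hit rate = 74.42%

74.42%


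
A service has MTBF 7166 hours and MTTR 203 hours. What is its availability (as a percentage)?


Availability = MTBF / (MTBF + MTTR)
Availability = 7166 / (7166 + 203)
Availability = 7166 / 7369
Availability = 97.2452%

97.2452%


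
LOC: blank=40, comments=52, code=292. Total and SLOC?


Total LOC = blank + comment + code
Total LOC = 40 + 52 + 292 = 384
SLOC (source only) = code = 292

Total LOC: 384, SLOC: 292


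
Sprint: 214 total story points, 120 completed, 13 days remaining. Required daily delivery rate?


Formula: Required rate = Remaining points / Days left
Remaining = 214 - 120 = 94 points
Required rate = 94 / 13 = 7.23 points/day

7.23 points/day


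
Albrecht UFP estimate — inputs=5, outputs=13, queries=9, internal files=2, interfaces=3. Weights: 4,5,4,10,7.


UFP = EI*4 + EO*5 + EQ*4 + ILF*10 + EIF*7
UFP = 5*4 + 13*5 + 9*4 + 2*10 + 3*7
UFP = 20 + 65 + 36 + 20 + 21
UFP = 162

162


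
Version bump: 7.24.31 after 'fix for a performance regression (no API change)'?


Current: 7.24.31
Change category: 'fix for a performance regression (no API change)' → patch bump
SemVer rule: patch bump → increment PATCH (MAJOR and MINOR unchanged)
New: 7.24.32

7.24.32


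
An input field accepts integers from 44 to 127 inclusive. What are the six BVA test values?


Range: [44, 127]
Boundaries: just below min, min, min+1, max-1, max, just above max
Values: [43, 44, 45, 126, 127, 128]

[43, 44, 45, 126, 127, 128]


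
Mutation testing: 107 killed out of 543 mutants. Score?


Mutation score = killed / total * 100
Mutation score = 107 / 543 * 100
Mutation score = 19.71%

19.71%


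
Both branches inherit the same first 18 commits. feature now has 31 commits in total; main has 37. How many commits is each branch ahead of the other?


Common ancestor: commit #18
feature commits after divergence: 31 - 18 = 13
main commits after divergence: 37 - 18 = 19
feature is 13 commits ahead of main
main is 19 commits ahead of feature

feature ahead: 13, main ahead: 19


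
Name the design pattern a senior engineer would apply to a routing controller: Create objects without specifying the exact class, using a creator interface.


This matches the Factory Method pattern

Factory Method


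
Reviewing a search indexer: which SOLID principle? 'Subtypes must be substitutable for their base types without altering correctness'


This describes the Liskov Substitution Principle (LSP)

Liskov Substitution Principle (LSP)


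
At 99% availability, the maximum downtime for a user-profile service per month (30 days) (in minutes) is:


Formula: allowed downtime = period * (100 - SLA) / 100
Period (month (30 days)) = 43200 minutes
Unavailability fraction = (100 - 99.0) / 100
Allowed downtime = 43200 * (100 - 99.0) / 100
Allowed downtime = 432.0 minutes

432.0 minutes


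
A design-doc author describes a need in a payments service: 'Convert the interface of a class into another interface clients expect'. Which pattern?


This matches the Adapter pattern

Adapter


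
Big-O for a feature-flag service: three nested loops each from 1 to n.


Reasoning: three levels of nesting over n
Complexity: O(n^3)

O(n^3)


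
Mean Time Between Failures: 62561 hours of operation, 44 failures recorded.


Formula: MTBF = Total operating time / Number of failures
MTBF = 62561 / 44
MTBF = 1421.84 hours

1421.84 hours


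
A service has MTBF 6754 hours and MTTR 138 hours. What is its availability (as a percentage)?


Availability = MTBF / (MTBF + MTTR)
Availability = 6754 / (6754 + 138)
Availability = 6754 / 6892
Availability = 97.9977%

97.9977%


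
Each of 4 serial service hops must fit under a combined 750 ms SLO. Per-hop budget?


Formula: per_stage = total_budget / stages
per_stage = 750 / 4
per_stage = 187.5 ms

187.5 ms


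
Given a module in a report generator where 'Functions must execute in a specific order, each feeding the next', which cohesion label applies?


Reasoning: Output of one is input to next
Type: Sequential cohesion

Sequential cohesion


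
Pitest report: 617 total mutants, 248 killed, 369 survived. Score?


Mutation score = killed / total * 100
Mutation score = 248 / 617 * 100
Mutation score = 40.19%

40.19%


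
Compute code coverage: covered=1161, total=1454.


Coverage = covered / total * 100
Coverage = 1161 / 1454 * 100
Coverage = 79.85%

79.85%


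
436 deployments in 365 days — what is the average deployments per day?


Formula: deployments per day = releases / days
= 436 / 365
= 1.195 deploys/day
(equivalently, 8.36 deploys/week)

1.195 deploys/day


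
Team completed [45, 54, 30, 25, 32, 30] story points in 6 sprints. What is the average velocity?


Formula: Avg velocity = Total points / Number of sprints
Points: [45, 54, 30, 25, 32, 30]
Sum = 45 + 54 + 30 + 25 + 32 + 30 = 216
Avg velocity = 216 / 6 = 36.0 points/sprint

36.0 points/sprint


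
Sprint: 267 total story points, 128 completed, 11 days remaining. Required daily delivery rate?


Formula: Required rate = Remaining points / Days left
Remaining = 267 - 128 = 139 points
Required rate = 139 / 11 = 12.64 points/day

12.64 points/day


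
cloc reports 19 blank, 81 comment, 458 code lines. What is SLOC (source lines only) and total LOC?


Total LOC = blank + comment + code
Total LOC = 19 + 81 + 458 = 558
SLOC (source only) = code = 458

Total LOC: 558, SLOC: 458


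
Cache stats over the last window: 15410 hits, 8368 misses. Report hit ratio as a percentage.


Formula: hit rate = hits / (hits + misses) * 100
hit rate = 15410 / (15410 + 8368) * 100
hit rate = 15410 / 23778 * 100
hit rate = 64.81%

64.81%


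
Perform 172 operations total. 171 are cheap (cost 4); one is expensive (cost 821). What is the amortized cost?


Formula: Amortized cost = Total cost / Operations
Total cost = (171 * 4) + (1 * 821)
Total cost = 684 + 821 = 1505
Amortized = 1505 / 172 = 8.75

8.75


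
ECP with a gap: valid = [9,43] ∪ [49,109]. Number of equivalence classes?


Valid ranges: [9,43] and [49,109]
Class 1: x < 9 — invalid
Class 2: 9 ≤ x ≤ 43 — valid
Class 3: 43 < x < 49 — invalid (gap between ranges)
Class 4: 49 ≤ x ≤ 109 — valid
Class 5: x > 109 — invalid
Total equivalence classes: 5

5 equivalence classes


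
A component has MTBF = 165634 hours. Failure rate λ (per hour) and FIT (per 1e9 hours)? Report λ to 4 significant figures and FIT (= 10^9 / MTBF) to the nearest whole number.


Formula: λ = 1 / MTBF; FIT = λ × 1e9 = 1e9 / MTBF
λ = 1 / 165634 ≈ 6.037e-06 failures/hour
FIT = 1e9 / 165634 ≈ 6037 failures per 1e9 hours (nearest whole number)

λ = 6.037e-06 /h, FIT = 6037


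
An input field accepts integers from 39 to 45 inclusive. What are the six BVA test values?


Range: [39, 45]
Boundaries: just below min, min, min+1, max-1, max, just above max
Values: [38, 39, 40, 44, 45, 46]

[38, 39, 40, 44, 45, 46]


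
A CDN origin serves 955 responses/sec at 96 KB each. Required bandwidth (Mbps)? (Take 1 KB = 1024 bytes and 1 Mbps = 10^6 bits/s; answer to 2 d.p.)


Formula: Mbps = payload_bytes * RPS * 8 / 1e6
Payload per request = 96 KB = 96 * 1024 = 98304 bytes
Total bytes/sec = 98304 * 955 = 93880320
Total bits/sec = 93880320 * 8 = 751042560
Mbps = 751042560 / 1e6 = 751.04

751.04 Mbps


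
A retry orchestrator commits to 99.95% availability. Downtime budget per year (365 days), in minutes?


Formula: allowed downtime = period * (100 - SLA) / 100
Period (year (365 days)) = 525600 minutes
Unavailability fraction = (100 - 99.95) / 100
Allowed downtime = 525600 * (100 - 99.95) / 100
Allowed downtime = 262.8 minutes

262.8 minutes


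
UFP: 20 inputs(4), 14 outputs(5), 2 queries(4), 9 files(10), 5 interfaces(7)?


UFP = EI*4 + EO*5 + EQ*4 + ILF*10 + EIF*7
UFP = 20*4 + 14*5 + 2*4 + 9*10 + 5*7
UFP = 80 + 70 + 8 + 90 + 35
UFP = 283

283


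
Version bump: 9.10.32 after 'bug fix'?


Current: 9.10.32
Change category: 'bug fix' → patch bump
SemVer rule: patch bump → increment PATCH (MAJOR and MINOR unchanged)
New: 9.10.33

9.10.33


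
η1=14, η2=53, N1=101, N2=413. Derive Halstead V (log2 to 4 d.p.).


Formula: V = N * log2(η), where N = N1 + N2 and η = η1 + η2
η = 14 + 53 = 67
N = 101 + 413 = 514
log2(67) ≈ 6.0661
V = 514 * 6.0661 = 3117.98

3117.98


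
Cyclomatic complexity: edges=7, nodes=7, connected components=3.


Formula: V(G) = E - N + 2P
V(G) = 7 - 7 + 2*3
V(G) = 0 + 6
V(G) = 6

6


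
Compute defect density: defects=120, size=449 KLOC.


Defect density = defects / KLOC
Defect density = 120 / 449
Defect density = 0.267 defects/KLOC

0.267 defects/KLOC


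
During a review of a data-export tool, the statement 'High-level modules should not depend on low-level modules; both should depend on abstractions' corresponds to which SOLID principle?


This describes the Dependency Inversion Principle (DIP)

Dependency Inversion Principle (DIP)


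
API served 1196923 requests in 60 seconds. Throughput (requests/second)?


Formula: throughput = requests / seconds
throughput = 1196923 / 60
throughput = 19948.72 requests/second

19948.72 requests/second


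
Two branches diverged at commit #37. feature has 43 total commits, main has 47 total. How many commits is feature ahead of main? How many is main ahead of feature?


Common ancestor: commit #37
feature commits after divergence: 43 - 37 = 6
main commits after divergence: 47 - 37 = 10
feature is 6 commits ahead of main
main is 10 commits ahead of feature

feature ahead: 6, main ahead: 10


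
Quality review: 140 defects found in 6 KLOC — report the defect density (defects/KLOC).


Defect density = defects / KLOC
Defect density = 140 / 6
Defect density = 23.333 defects/KLOC

23.333 defects/KLOC


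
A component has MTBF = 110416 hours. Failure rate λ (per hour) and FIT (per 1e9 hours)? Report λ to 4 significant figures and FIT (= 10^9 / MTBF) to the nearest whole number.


Formula: λ = 1 / MTBF; FIT = λ × 1e9 = 1e9 / MTBF
λ = 1 / 110416 ≈ 9.057e-06 failures/hour
FIT = 1e9 / 110416 ≈ 9057 failures per 1e9 hours (nearest whole number)

λ = 9.057e-06 /h, FIT = 9057


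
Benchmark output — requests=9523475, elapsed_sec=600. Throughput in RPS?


Formula: throughput = requests / seconds
throughput = 9523475 / 600
throughput = 15872.46 requests/second

15872.46 requests/second


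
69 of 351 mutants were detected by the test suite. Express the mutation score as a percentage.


Mutation score = killed / total * 100
Mutation score = 69 / 351 * 100
Mutation score = 19.66%

19.66%


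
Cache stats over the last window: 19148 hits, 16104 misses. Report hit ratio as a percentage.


Formula: hit rate = hits / (hits + misses) * 100
hit rate = 19148 / (19148 + 16104) * 100
hit rate = 19148 / 35252 * 100
hit rate = 54.32%

54.32%


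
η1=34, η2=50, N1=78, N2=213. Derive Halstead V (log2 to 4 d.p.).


Formula: V = N * log2(η), where N = N1 + N2 and η = η1 + η2
η = 34 + 50 = 84
N = 78 + 213 = 291
log2(84) ≈ 6.3923
V = 291 * 6.3923 = 1860.16

1860.16


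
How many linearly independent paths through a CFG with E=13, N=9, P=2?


Formula: V(G) = E - N + 2P
V(G) = 13 - 9 + 2*2
V(G) = 4 + 4
V(G) = 8

8


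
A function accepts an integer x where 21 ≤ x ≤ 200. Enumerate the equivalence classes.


Valid range: [21, 200]
Class 1: x < 21 — invalid
Class 2: 21 ≤ x ≤ 200 — valid
Class 3: x > 200 — invalid
Total equivalence classes: 3

3 equivalence classes


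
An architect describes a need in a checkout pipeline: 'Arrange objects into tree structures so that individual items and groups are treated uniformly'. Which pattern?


This matches the Composite pattern

Composite


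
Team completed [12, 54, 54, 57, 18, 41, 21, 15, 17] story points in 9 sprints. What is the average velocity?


Formula: Avg velocity = Total points / Number of sprints
Points: [12, 54, 54, 57, 18, 41, 21, 15, 17]
Sum = 12 + 54 + 54 + 57 + 18 + 41 + 21 + 15 + 17 = 289
Avg velocity = 289 / 9 = 32.11 points/sprint

32.11 points/sprint


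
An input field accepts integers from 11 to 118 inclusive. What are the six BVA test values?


Range: [11, 118]
Boundaries: just below min, min, min+1, max-1, max, just above max
Values: [10, 11, 12, 117, 118, 119]

[10, 11, 12, 117, 118, 119]


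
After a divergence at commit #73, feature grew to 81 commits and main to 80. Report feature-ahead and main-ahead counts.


Common ancestor: commit #73
feature commits after divergence: 81 - 73 = 8
main commits after divergence: 80 - 73 = 7
feature is 8 commits ahead of main
main is 7 commits ahead of feature

feature ahead: 8, main ahead: 7


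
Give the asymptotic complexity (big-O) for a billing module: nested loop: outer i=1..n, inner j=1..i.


Reasoning: triangle: n(n+1)/2 ~ n^2/2
Complexity: O(n^2)

O(n^2)


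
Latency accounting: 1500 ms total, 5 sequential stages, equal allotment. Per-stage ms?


Formula: per_stage = total_budget / stages
per_stage = 1500 / 5
per_stage = 300.0 ms

300.0 ms


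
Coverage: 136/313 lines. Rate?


Coverage = covered / total * 100
Coverage = 136 / 313 * 100
Coverage = 43.45%

43.45%


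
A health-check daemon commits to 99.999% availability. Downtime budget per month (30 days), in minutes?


Formula: allowed downtime = period * (100 - SLA) / 100
Period (month (30 days)) = 43200 minutes
Unavailability fraction = (100 - 99.999) / 100
Allowed downtime = 43200 * (100 - 99.999) / 100
Allowed downtime = 0.432 minutes

0.432 minutes


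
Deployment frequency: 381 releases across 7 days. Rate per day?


Formula: deployments per day = releases / days
= 381 / 7
= 54.429 deploys/day
(equivalently, 381.0 deploys/week)

54.429 deploys/day


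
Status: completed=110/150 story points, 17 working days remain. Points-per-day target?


Formula: Required rate = Remaining points / Days left
Remaining = 150 - 110 = 40 points
Required rate = 40 / 17 = 2.35 points/day

2.35 points/day


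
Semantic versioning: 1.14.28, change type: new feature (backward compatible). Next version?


Current: 1.14.28
Change category: 'new feature (backward compatible)' → minor bump
SemVer rule: minor bump → increment MINOR, reset PATCH to 0 (MAJOR unchanged)
New: 1.15.0

1.15.0


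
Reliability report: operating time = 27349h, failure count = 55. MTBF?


Formula: MTBF = Total operating time / Number of failures
MTBF = 27349 / 55
MTBF = 497.25 hours

497.25 hours


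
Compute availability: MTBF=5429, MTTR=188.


Availability = MTBF / (MTBF + MTTR)
Availability = 5429 / (5429 + 188)
Availability = 5429 / 5617
Availability = 96.653%

96.653%


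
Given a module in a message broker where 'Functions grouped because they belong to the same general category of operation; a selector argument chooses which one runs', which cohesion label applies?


Reasoning: Grouped by category of activity, not by data or sequence
Type: Logical cohesion

Logical cohesion


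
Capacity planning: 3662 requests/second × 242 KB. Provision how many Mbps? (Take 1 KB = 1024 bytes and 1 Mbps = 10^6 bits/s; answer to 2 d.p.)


Formula: Mbps = payload_bytes * RPS * 8 / 1e6
Payload per request = 242 KB = 242 * 1024 = 247808 bytes
Total bytes/sec = 247808 * 3662 = 907472896
Total bits/sec = 907472896 * 8 = 7259783168
Mbps = 7259783168 / 1e6 = 7259.78

7259.78 Mbps


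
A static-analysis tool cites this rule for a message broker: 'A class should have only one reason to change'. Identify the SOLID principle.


This describes the Single Responsibility Principle (SRP)

Single Responsibility Principle (SRP)


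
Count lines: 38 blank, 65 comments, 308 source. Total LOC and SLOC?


Total LOC = blank + comment + code
Total LOC = 38 + 65 + 308 = 411
SLOC (source only) = code = 308

Total LOC: 411, SLOC: 308


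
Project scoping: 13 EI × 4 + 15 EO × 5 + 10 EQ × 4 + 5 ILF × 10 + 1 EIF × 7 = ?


UFP = EI*4 + EO*5 + EQ*4 + ILF*10 + EIF*7
UFP = 13*4 + 15*5 + 10*4 + 5*10 + 1*7
UFP = 52 + 75 + 40 + 50 + 7
UFP = 224

224


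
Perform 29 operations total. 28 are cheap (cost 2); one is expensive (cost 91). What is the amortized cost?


Formula: Amortized cost = Total cost / Operations
Total cost = (28 * 2) + (1 * 91)
Total cost = 56 + 91 = 147
Amortized = 147 / 29 = 5.069

5.069


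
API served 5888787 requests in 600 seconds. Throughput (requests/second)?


Formula: throughput = requests / seconds
throughput = 5888787 / 600
throughput = 9814.65 requests/second

9814.65 requests/second


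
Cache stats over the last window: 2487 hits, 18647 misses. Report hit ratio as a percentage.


Formula: hit rate = hits / (hits + misses) * 100
hit rate = 2487 / (2487 + 18647) * 100
hit rate = 2487 / 21134 * 100
hit rate = 11.77%

11.77%


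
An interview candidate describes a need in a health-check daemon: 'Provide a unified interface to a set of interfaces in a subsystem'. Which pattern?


This matches the Facade pattern

Facade


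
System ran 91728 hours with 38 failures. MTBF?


Formula: MTBF = Total operating time / Number of failures
MTBF = 91728 / 38
MTBF = 2413.89 hours

2413.89 hours


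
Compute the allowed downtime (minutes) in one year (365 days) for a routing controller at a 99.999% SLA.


Formula: allowed downtime = period * (100 - SLA) / 100
Period (year (365 days)) = 525600 minutes
Unavailability fraction = (100 - 99.999) / 100
Allowed downtime = 525600 * (100 - 99.999) / 100
Allowed downtime = 5.256 minutes

5.256 minutes


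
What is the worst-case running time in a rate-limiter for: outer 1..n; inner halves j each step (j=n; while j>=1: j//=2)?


Reasoning: n times log n
Complexity: O(n log n)

O(n log n)


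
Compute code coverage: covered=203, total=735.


Coverage = covered / total * 100
Coverage = 203 / 735 * 100
Coverage = 27.62%

27.62%


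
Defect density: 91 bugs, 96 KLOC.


Defect density = defects / KLOC
Defect density = 91 / 96
Defect density = 0.948 defects/KLOC

0.948 defects/KLOC


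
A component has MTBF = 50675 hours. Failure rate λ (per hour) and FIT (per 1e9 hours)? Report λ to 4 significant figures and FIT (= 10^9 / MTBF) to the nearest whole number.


Formula: λ = 1 / MTBF; FIT = λ × 1e9 = 1e9 / MTBF
λ = 1 / 50675 ≈ 1.973e-05 failures/hour
FIT = 1e9 / 50675 ≈ 19734 failures per 1e9 hours (nearest whole number)

λ = 1.973e-05 /h, FIT = 19734


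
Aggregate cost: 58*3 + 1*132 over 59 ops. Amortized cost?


Formula: Amortized cost = Total cost / Operations
Total cost = (58 * 3) + (1 * 132)
Total cost = 174 + 132 = 306
Amortized = 306 / 59 = 5.1864

5.1864


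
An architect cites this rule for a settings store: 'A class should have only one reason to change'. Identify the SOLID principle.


This describes the Single Responsibility Principle (SRP)

Single Responsibility Principle (SRP)


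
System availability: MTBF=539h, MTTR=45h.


Availability = MTBF / (MTBF + MTTR)
Availability = 539 / (539 + 45)
Availability = 539 / 584
Availability = 92.2945%

92.2945%


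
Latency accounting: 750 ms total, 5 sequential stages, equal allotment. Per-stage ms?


Formula: per_stage = total_budget / stages
per_stage = 750 / 5
per_stage = 150.0 ms

150.0 ms


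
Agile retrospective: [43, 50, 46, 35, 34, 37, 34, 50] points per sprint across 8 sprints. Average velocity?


Formula: Avg velocity = Total points / Number of sprints
Points: [43, 50, 46, 35, 34, 37, 34, 50]
Sum = 43 + 50 + 46 + 35 + 34 + 37 + 34 + 50 = 329
Avg velocity = 329 / 8 = 41.13 points/sprint

41.13 points/sprint


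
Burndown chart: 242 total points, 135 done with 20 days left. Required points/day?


Formula: Required rate = Remaining points / Days left
Remaining = 242 - 135 = 107 points
Required rate = 107 / 20 = 5.35 points/day

5.35 points/day


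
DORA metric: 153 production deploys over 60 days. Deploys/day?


Formula: deployments per day = releases / days
= 153 / 60
= 2.55 deploys/day
(equivalently, 17.85 deploys/week)

2.55 deploys/day


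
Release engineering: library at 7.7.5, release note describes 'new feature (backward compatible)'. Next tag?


Current: 7.7.5
Change category: 'new feature (backward compatible)' → minor bump
SemVer rule: minor bump → increment MINOR, reset PATCH to 0 (MAJOR unchanged)
New: 7.8.0

7.8.0


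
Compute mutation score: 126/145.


Mutation score = killed / total * 100
Mutation score = 126 / 145 * 100
Mutation score = 86.9%

86.9%


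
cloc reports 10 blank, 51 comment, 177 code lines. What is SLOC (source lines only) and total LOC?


Total LOC = blank + comment + code
Total LOC = 10 + 51 + 177 = 238
SLOC (source only) = code = 177

Total LOC: 238, SLOC: 177


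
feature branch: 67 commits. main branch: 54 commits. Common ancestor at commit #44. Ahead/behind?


Common ancestor: commit #44
feature commits after divergence: 67 - 44 = 23
main commits after divergence: 54 - 44 = 10
feature is 23 commits ahead of main
main is 10 commits ahead of feature

feature ahead: 23, main ahead: 10


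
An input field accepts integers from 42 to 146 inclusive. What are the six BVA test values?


Range: [42, 146]
Boundaries: just below min, min, min+1, max-1, max, just above max
Values: [41, 42, 43, 145, 146, 147]

[41, 42, 43, 145, 146, 147]


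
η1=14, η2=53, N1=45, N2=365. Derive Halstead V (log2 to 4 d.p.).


Formula: V = N * log2(η), where N = N1 + N2 and η = η1 + η2
η = 14 + 53 = 67
N = 45 + 365 = 410
log2(67) ≈ 6.0661
V = 410 * 6.0661 = 2487.10

2487.10


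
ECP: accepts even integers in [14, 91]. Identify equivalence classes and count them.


Constraint: even integers in [14, 91]
Class 1: x < 14 — out-of-range invalid
Class 2: x in [14,91] but odd — wrong type invalid
Class 3: x in [14,91] and even — valid
Class 4: x > 91 — out-of-range invalid
Total equivalence classes: 4

4 equivalence classes
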